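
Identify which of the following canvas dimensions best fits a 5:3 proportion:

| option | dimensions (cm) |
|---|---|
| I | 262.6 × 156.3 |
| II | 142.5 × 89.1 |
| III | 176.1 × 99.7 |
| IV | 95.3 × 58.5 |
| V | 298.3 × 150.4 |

Ratios (long/short): I ≈ 1.680; II ≈ 1.599; III ≈ 1.766; IV ≈ 1.629; V ≈ 1.983.
5:3 ≈ 1.667; option I is nearest (Δ 0.013).

I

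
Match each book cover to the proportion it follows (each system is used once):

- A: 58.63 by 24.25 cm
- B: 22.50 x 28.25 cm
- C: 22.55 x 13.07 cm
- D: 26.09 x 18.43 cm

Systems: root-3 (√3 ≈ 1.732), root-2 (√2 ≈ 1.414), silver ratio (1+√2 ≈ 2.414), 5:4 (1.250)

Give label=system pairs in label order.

A = 58.63/24.25 ≈ 2.418 → silver ratio (2.414)
B = 28.25/22.50 ≈ 1.256 → 5:4 (1.250)
C = 22.55/13.07 ≈ 1.725 → root-3 (1.732)
D = 26.09/18.43 ≈ 1.416 → root-2 (1.414)

A=silver ratio, B=5:4, C=root-3, D=root-2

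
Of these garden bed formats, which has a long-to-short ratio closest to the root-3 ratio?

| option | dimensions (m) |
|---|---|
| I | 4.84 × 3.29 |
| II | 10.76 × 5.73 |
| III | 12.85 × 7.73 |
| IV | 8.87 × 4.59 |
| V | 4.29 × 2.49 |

Target root-3 ≈ 1.732.
I: 1.471 (Δ0.261)  II: 1.878 (Δ0.146)  III: 1.662 (Δ0.070)  IV: 1.932 (Δ0.200)  V: 1.723 (Δ0.009)

V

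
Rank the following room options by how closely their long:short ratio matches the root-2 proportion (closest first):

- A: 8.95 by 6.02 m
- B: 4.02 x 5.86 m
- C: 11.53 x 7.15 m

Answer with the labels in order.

B, A, C

A: 8.95/6.02 ≈ 1.487 → |1.487 − 1.414| = 0.073
B: 5.86/4.02 ≈ 1.458 → |1.458 − 1.414| = 0.044
C: 11.53/7.15 ≈ 1.613 → |1.613 − 1.414| = 0.199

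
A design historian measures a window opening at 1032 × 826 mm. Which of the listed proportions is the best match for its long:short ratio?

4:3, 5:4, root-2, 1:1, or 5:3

5:4

1032/826 ≈ 1.249. Nearest candidates are 5:4 (1.250, off by 0.001) and 4:3 (1.333, off by 0.084).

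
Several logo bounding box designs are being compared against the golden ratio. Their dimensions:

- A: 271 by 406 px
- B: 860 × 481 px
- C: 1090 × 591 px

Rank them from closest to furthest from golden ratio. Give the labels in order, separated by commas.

A, B, C

A: 406/271 ≈ 1.498 → |1.498 − 1.618| = 0.120
B: 860/481 ≈ 1.788 → |1.788 − 1.618| = 0.170
C: 1090/591 ≈ 1.844 → |1.844 − 1.618| = 0.226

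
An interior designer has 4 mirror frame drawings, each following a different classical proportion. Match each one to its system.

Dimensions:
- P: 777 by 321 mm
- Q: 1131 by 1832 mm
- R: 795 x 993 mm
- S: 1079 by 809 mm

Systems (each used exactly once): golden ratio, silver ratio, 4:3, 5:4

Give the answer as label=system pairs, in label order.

P=silver ratio, Q=golden ratio, R=5:4, S=4:3

P = 777/321 ≈ 2.421 → silver ratio (2.414)
Q = 1832/1131 ≈ 1.620 → golden ratio (1.618)
R = 993/795 ≈ 1.249 → 5:4 (1.250)
S = 1079/809 ≈ 1.334 → 4:3 (1.333)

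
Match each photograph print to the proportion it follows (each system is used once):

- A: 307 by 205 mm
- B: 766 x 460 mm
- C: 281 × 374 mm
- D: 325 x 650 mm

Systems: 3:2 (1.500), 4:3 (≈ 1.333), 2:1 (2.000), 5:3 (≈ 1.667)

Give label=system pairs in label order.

A = 307/205 ≈ 1.498 → 3:2 (1.500)
B = 766/460 ≈ 1.665 → 5:3 (1.667)
C = 374/281 ≈ 1.331 → 4:3 (1.333)
D = 650/325 ≈ 2.000 → 2:1 (2.000)

A=3:2, B=5:3, C=4:3, D=2:1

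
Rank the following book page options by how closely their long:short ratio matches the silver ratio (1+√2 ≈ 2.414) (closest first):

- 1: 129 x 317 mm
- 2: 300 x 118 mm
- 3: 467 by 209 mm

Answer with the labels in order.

1, 2, 3

Ratios: 1 = 317 / 129 ≈ 2.457; 2 = 300 / 118 ≈ 2.542; 3 = 467 / 209 ≈ 2.234.
|Δ from 2.414|: 1 0.043; 2 0.128; 3 0.180.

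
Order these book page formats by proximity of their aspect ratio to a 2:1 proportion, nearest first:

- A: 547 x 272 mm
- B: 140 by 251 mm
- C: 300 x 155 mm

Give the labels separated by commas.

Ratios: A = 547 / 272 ≈ 2.011; B = 251 / 140 ≈ 1.793; C = 300 / 155 ≈ 1.935.
|Δ from 2.000|: A 0.011; B 0.207; C 0.065.

A, C, B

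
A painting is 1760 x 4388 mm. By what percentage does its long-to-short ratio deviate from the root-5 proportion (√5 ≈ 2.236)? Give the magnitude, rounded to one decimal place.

Ratio = 4388 / 1760 ≈ 2.4932.
Ideal root-5 ≈ 2.2361. |2.4932 − 2.2361| / 2.2361 ≈ 11.50% → 11.5%.

11.5%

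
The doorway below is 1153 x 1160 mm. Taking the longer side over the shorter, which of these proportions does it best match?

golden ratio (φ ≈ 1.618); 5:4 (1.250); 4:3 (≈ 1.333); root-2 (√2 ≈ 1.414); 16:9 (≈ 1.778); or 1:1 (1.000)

1:1

1160/1153 ≈ 1.006. Nearest candidates are 1:1 (1.000, off by 0.006) and 5:4 (1.250, off by 0.244).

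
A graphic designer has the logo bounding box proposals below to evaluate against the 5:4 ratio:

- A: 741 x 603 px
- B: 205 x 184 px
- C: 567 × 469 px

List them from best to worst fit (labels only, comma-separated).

A, C, B

Ratios: A = 741 / 603 ≈ 1.229; B = 205 / 184 ≈ 1.114; C = 567 / 469 ≈ 1.209.
|Δ from 1.250|: A 0.021; B 0.136; C 0.041.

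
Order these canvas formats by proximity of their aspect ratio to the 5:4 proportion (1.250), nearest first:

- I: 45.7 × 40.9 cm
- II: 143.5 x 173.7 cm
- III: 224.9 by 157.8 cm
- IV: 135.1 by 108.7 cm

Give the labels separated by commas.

Ratios: I = 45.7 / 40.9 ≈ 1.117; II = 173.7 / 143.5 ≈ 1.210; III = 224.9 / 157.8 ≈ 1.425; IV = 135.1 / 108.7 ≈ 1.243.
|Δ from 1.250|: I 0.133; II 0.040; III 0.175; IV 0.007.

IV, II, I, III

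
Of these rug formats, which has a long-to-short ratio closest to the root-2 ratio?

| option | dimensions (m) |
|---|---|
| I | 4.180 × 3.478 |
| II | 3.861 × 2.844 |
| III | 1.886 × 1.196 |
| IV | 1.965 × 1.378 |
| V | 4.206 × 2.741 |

Target root-2 ≈ 1.414.
I: 1.202 (Δ0.212)  II: 1.358 (Δ0.056)  III: 1.577 (Δ0.163)  IV: 1.426 (Δ0.012)  V: 1.534 (Δ0.120)

IV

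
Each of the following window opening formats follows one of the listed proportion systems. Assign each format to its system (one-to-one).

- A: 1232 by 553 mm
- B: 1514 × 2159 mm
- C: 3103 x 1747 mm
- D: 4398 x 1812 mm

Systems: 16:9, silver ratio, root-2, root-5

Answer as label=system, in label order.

A = 1232/553 ≈ 2.228 → root-5 (2.236)
B = 2159/1514 ≈ 1.426 → root-2 (1.414)
C = 3103/1747 ≈ 1.776 → 16:9 (1.778)
D = 4398/1812 ≈ 2.427 → silver ratio (2.414)

A=root-5, B=root-2, C=16:9, D=silver ratio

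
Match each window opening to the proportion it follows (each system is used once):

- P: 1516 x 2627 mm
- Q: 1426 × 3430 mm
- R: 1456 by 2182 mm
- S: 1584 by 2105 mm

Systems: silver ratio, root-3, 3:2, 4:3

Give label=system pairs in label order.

Ratios: P ≈ 1.733; Q ≈ 2.405; R ≈ 1.499; S ≈ 1.329.
Targets: silver ratio ≈ 2.414; root-3 ≈ 1.732; 3:2 ≈ 1.500; 4:3 ≈ 1.333.

P=root-3, Q=silver ratio, R=3:2, S=4:3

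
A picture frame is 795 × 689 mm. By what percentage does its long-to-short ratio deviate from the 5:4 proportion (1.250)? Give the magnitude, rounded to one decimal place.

7.7%

Ratio = 795 / 689 ≈ 1.1538.
Ideal 5:4 = 1.2500. |1.1538 − 1.2500| / 1.2500 ≈ 7.70% → 7.7%.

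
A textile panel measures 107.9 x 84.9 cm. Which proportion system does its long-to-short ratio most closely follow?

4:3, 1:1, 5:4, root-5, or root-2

107.9/84.9 ≈ 1.271. Nearest candidates are 5:4 (1.250, off by 0.021) and 4:3 (1.333, off by 0.062).

5:4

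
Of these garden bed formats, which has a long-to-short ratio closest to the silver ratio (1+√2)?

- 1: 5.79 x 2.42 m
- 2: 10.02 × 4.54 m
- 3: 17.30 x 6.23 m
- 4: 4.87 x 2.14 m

1

Ratios (long/short): 1 ≈ 2.393; 2 ≈ 2.207; 3 ≈ 2.777; 4 ≈ 2.276.
silver ratio ≈ 2.414; option 1 is nearest (Δ 0.021).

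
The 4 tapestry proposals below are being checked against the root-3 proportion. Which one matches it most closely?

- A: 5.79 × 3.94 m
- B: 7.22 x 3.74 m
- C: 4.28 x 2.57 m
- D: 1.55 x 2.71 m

Target root-3 ≈ 1.732.
A: 1.470 (Δ0.262)  B: 1.930 (Δ0.198)  C: 1.665 (Δ0.067)  D: 1.748 (Δ0.016)

D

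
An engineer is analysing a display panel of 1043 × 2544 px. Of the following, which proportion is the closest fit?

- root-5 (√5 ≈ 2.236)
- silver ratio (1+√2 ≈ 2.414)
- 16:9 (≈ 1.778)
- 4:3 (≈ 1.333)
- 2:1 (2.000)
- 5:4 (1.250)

silver ratio

Ratio = 2544 / 1043 ≈ 2.439.
Distances: root-5 2.236 (Δ 0.203); silver ratio 2.414 (Δ 0.025); 16:9 1.778 (Δ 0.661); 4:3 1.333 (Δ 1.106); 2:1 2.000 (Δ 0.439); 5:4 1.250 (Δ 1.189).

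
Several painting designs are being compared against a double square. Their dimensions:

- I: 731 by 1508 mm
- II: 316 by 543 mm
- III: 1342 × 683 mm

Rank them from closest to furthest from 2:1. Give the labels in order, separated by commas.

I: 1508/731 ≈ 2.063 → |2.063 − 2.000| = 0.063
II: 543/316 ≈ 1.718 → |1.718 − 2.000| = 0.282
III: 1342/683 ≈ 1.965 → |1.965 − 2.000| = 0.035

III, I, II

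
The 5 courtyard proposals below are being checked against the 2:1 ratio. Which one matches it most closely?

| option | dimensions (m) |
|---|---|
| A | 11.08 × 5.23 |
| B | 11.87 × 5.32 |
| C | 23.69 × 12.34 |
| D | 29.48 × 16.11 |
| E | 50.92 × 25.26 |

E

Target 2:1 ≈ 2.000.
A: 2.119 (Δ0.119)  B: 2.231 (Δ0.231)  C: 1.920 (Δ0.080)  D: 1.830 (Δ0.170)  E: 2.016 (Δ0.016)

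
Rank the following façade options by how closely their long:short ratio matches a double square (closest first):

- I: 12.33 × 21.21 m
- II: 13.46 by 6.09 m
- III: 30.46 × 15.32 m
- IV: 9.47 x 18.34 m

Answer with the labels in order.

III, IV, II, I

Ratios: I = 21.21 / 12.33 ≈ 1.720; II = 13.46 / 6.09 ≈ 2.210; III = 30.46 / 15.32 ≈ 1.988; IV = 18.34 / 9.47 ≈ 1.937.
|Δ from 2.000|: I 0.280; II 0.210; III 0.012; IV 0.063.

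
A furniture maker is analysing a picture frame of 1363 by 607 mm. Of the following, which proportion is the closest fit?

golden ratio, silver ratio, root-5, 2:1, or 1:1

root-5

Ratio = 1363 / 607 ≈ 2.245.
Distances: golden ratio 1.618 (Δ 0.627); silver ratio 2.414 (Δ 0.169); root-5 2.236 (Δ 0.009); 2:1 2.000 (Δ 0.245); 1:1 1.000 (Δ 1.245).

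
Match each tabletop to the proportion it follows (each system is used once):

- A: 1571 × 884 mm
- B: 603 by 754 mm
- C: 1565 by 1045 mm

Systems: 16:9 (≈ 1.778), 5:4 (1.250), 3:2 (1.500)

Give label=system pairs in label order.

A = 1571/884 ≈ 1.777 → 16:9 (1.778)
B = 754/603 ≈ 1.250 → 5:4 (1.250)
C = 1565/1045 ≈ 1.498 → 3:2 (1.500)

A=16:9, B=5:4, C=3:2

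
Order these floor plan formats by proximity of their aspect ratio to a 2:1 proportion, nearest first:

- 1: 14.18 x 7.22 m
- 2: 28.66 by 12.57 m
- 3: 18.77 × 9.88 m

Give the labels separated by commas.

1, 3, 2

1: 14.18/7.22 ≈ 1.964 → |1.964 − 2.000| = 0.036
2: 28.66/12.57 ≈ 2.280 → |2.280 − 2.000| = 0.280
3: 18.77/9.88 ≈ 1.900 → |1.900 − 2.000| = 0.100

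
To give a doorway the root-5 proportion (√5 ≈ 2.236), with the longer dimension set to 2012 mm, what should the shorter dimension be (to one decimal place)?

899.8 mm

root-5 ≈ 2.23607.
Shorter side = 2012 ÷ 2.23607 ≈ 899.793 → 899.8 mm.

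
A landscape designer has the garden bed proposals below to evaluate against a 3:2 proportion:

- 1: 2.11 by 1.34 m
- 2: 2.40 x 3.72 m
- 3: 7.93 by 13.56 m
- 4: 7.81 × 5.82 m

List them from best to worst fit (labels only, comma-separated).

2, 1, 4, 3

1: 2.11/1.34 ≈ 1.575 → |1.575 − 1.500| = 0.075
2: 3.72/2.40 ≈ 1.550 → |1.550 − 1.500| = 0.050
3: 13.56/7.93 ≈ 1.710 → |1.710 − 1.500| = 0.210
4: 7.81/5.82 ≈ 1.342 → |1.342 − 1.500| = 0.158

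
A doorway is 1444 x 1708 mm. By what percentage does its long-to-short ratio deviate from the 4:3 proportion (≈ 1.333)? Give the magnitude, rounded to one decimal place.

Ratio = 1708 / 1444 ≈ 1.1828.
Ideal 4:3 ≈ 1.3333. |1.1828 − 1.3333| / 1.3333 ≈ 11.29% → 11.3%.

11.3%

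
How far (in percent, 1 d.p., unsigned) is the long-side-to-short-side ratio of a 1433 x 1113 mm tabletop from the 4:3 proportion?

Ratio = 1433 / 1113 ≈ 1.2875.
Ideal 4:3 ≈ 1.3333. |1.2875 − 1.3333| / 1.3333 ≈ 3.44% → 3.4%.

3.4%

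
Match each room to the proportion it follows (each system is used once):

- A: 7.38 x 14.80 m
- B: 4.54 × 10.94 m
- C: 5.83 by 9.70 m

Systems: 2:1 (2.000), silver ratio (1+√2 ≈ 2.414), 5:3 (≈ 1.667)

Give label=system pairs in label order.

A=2:1, B=silver ratio, C=5:3

Ratios: A ≈ 2.005; B ≈ 2.410; C ≈ 1.664.
Targets: 2:1 ≈ 2.000; silver ratio ≈ 2.414; 5:3 ≈ 1.667.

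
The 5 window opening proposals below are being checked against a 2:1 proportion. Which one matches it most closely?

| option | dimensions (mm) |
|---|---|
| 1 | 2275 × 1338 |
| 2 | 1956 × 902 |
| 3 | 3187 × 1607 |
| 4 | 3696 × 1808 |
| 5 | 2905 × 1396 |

Target 2:1 ≈ 2.000.
1: 1.700 (Δ0.300)  2: 2.169 (Δ0.169)  3: 1.983 (Δ0.017)  4: 2.044 (Δ0.044)  5: 2.081 (Δ0.081)

3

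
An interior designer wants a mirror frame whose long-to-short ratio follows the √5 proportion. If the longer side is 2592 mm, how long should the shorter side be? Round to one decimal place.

1159.2 mm

root-5 ≈ 2.23607.
Shorter side = 2592 ÷ 2.23607 ≈ 1159.177 → 1159.2 mm.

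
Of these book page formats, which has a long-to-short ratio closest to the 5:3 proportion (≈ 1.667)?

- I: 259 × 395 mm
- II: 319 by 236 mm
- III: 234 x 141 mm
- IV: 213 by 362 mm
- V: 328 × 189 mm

III

Target 5:3 ≈ 1.667.
I: 1.525 (Δ0.142)  II: 1.352 (Δ0.315)  III: 1.660 (Δ0.007)  IV: 1.700 (Δ0.033)  V: 1.735 (Δ0.068)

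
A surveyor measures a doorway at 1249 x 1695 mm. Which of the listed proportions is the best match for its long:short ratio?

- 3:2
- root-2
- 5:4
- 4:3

Ratio = 1695 / 1249 ≈ 1.357.
Distances: 3:2 1.500 (Δ 0.143); root-2 1.414 (Δ 0.057); 5:4 1.250 (Δ 0.107); 4:3 1.333 (Δ 0.024).

4:3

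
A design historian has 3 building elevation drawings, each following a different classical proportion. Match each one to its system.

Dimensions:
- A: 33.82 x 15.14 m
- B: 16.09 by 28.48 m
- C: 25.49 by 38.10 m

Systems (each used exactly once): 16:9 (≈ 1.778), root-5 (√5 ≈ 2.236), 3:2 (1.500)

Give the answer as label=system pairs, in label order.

A=root-5, B=16:9, C=3:2

Ratios: A ≈ 2.234; B ≈ 1.770; C ≈ 1.495.
Targets: 16:9 ≈ 1.778; root-5 ≈ 2.236; 3:2 ≈ 1.500.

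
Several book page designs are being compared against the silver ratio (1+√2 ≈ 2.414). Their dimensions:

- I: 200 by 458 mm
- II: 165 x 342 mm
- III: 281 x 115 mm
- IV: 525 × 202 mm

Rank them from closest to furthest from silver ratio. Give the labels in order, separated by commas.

Ratios: I = 458 / 200 ≈ 2.290; II = 342 / 165 ≈ 2.073; III = 281 / 115 ≈ 2.443; IV = 525 / 202 ≈ 2.599.
|Δ from 2.414|: I 0.124; II 0.341; III 0.029; IV 0.185.

III, I, IV, II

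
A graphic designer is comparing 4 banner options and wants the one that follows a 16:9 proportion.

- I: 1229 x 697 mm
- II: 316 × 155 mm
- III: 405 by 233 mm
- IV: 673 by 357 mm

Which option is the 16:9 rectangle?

I

Target 16:9 ≈ 1.778.
I: 1.763 (Δ0.015)  II: 2.039 (Δ0.261)  III: 1.738 (Δ0.040)  IV: 1.885 (Δ0.107)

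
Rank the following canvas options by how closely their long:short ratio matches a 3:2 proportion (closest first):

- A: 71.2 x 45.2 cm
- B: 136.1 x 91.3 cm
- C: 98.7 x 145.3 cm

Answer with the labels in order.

A: 71.2/45.2 ≈ 1.575 → |1.575 − 1.500| = 0.075
B: 136.1/91.3 ≈ 1.491 → |1.491 − 1.500| = 0.009
C: 145.3/98.7 ≈ 1.472 → |1.472 − 1.500| = 0.028

B, C, A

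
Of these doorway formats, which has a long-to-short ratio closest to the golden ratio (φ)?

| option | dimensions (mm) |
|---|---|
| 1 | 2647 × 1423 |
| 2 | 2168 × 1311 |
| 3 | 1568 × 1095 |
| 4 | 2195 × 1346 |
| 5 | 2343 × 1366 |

4

Ratios (long/short): 1 ≈ 1.860; 2 ≈ 1.654; 3 ≈ 1.432; 4 ≈ 1.631; 5 ≈ 1.715.
golden ratio ≈ 1.618; option 4 is nearest (Δ 0.013).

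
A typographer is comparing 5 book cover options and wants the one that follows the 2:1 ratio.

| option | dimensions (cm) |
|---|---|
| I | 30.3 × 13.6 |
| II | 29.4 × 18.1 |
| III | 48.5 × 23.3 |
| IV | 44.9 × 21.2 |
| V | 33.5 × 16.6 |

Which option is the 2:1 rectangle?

Ratios (long/short): I ≈ 2.228; II ≈ 1.624; III ≈ 2.082; IV ≈ 2.118; V ≈ 2.018.
2:1 ≈ 2.000; option V is nearest (Δ 0.018).

V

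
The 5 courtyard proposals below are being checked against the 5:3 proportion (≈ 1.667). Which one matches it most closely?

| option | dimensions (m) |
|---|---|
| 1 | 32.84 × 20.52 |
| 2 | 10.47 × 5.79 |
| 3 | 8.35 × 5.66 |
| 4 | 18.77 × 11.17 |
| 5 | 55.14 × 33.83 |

4

Ratios (long/short): 1 ≈ 1.600; 2 ≈ 1.808; 3 ≈ 1.475; 4 ≈ 1.680; 5 ≈ 1.630.
5:3 ≈ 1.667; option 4 is nearest (Δ 0.013).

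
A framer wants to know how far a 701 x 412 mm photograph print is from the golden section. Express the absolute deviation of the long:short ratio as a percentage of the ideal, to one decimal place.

Ratio = 701 / 412 ≈ 1.7015.
Ideal golden ratio ≈ 1.6180. |1.7015 − 1.6180| / 1.6180 ≈ 5.16% → 5.2%.

5.2%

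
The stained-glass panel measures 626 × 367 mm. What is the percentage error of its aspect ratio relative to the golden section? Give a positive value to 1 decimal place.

5.4%

Ratio = 626 / 367 ≈ 1.7057.
Ideal golden ratio ≈ 1.6180. |1.7057 − 1.6180| / 1.6180 ≈ 5.42% → 5.4%.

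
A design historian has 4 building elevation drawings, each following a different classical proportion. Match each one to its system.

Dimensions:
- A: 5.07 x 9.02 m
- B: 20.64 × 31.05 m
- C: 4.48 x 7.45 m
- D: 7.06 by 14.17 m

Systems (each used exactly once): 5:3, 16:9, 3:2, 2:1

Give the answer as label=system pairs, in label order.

A=16:9, B=3:2, C=5:3, D=2:1

A = 9.02/5.07 ≈ 1.779 → 16:9 (1.778)
B = 31.05/20.64 ≈ 1.504 → 3:2 (1.500)
C = 7.45/4.48 ≈ 1.663 → 5:3 (1.667)
D = 14.17/7.06 ≈ 2.007 → 2:1 (2.000)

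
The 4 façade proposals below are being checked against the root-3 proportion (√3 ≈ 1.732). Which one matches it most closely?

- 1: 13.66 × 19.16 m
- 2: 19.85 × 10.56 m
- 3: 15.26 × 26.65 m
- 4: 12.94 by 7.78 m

3

Ratios (long/short): 1 ≈ 1.403; 2 ≈ 1.880; 3 ≈ 1.746; 4 ≈ 1.663.
root-3 ≈ 1.732; option 3 is nearest (Δ 0.014).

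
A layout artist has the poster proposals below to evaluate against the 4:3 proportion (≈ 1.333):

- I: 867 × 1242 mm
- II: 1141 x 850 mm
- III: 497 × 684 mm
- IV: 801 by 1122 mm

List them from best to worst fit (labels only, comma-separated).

II, III, IV, I

I: 1242/867 ≈ 1.433 → |1.433 − 1.333| = 0.100
II: 1141/850 ≈ 1.342 → |1.342 − 1.333| = 0.009
III: 684/497 ≈ 1.376 → |1.376 − 1.333| = 0.043
IV: 1122/801 ≈ 1.401 → |1.401 − 1.333| = 0.068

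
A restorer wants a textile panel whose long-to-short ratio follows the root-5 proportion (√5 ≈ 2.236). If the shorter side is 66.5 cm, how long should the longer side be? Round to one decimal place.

root-5 ≈ 2.23607.
Longer side = 66.5 × 2.23607 ≈ 148.699 → 148.7 cm.

148.7 cm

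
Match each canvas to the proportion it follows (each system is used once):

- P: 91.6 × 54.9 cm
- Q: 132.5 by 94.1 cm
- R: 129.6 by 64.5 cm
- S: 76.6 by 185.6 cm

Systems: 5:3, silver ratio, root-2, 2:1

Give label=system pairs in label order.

P=5:3, Q=root-2, R=2:1, S=silver ratio

Ratios: P ≈ 1.668; Q ≈ 1.408; R ≈ 2.009; S ≈ 2.423.
Targets: 5:3 ≈ 1.667; silver ratio ≈ 2.414; root-2 ≈ 1.414; 2:1 ≈ 2.000.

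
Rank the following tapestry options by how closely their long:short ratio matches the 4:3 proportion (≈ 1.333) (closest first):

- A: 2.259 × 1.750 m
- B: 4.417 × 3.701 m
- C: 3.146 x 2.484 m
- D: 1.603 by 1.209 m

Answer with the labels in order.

D, A, C, B

A: 2.259/1.750 ≈ 1.291 → |1.291 − 1.333| = 0.042
B: 4.417/3.701 ≈ 1.193 → |1.193 − 1.333| = 0.140
C: 3.146/2.484 ≈ 1.267 → |1.267 − 1.333| = 0.066
D: 1.603/1.209 ≈ 1.326 → |1.326 − 1.333| = 0.007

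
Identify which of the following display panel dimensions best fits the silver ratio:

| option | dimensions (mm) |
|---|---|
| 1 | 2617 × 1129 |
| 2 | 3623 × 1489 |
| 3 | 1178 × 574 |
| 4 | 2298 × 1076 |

Ratios (long/short): 1 ≈ 2.318; 2 ≈ 2.433; 3 ≈ 2.052; 4 ≈ 2.136.
silver ratio ≈ 2.414; option 2 is nearest (Δ 0.019).

2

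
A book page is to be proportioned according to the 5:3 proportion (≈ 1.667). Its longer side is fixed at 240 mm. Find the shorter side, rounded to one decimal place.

5:3 ≈ 1.66667.
Shorter side = 240 ÷ 1.66667 ≈ 144.000 → 144.0 mm.

144.0 mm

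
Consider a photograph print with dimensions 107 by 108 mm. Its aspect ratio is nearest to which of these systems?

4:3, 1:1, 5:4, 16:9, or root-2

1:1

Ratio = 108 / 107 ≈ 1.009.
Distances: 4:3 1.333 (Δ 0.324); 1:1 1.000 (Δ 0.009); 5:4 1.250 (Δ 0.241); 16:9 1.778 (Δ 0.769); root-2 1.414 (Δ 0.405).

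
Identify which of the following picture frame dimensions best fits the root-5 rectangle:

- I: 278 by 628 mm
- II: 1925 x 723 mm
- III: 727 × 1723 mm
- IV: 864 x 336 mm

I

Target root-5 ≈ 2.236.
I: 2.259 (Δ0.023)  II: 2.663 (Δ0.427)  III: 2.370 (Δ0.134)  IV: 2.571 (Δ0.335)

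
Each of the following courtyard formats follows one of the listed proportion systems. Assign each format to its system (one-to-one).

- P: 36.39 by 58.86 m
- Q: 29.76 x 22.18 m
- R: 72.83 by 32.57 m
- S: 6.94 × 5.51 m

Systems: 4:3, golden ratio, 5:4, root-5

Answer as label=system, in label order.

P=golden ratio, Q=4:3, R=root-5, S=5:4

Ratios: P ≈ 1.617; Q ≈ 1.342; R ≈ 2.236; S ≈ 1.260.
Targets: 4:3 ≈ 1.333; golden ratio ≈ 1.618; 5:4 ≈ 1.250; root-5 ≈ 2.236.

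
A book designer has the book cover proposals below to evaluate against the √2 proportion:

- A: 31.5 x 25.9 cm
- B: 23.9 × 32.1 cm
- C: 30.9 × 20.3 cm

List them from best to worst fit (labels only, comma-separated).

B, C, A

A: 31.5/25.9 ≈ 1.216 → |1.216 − 1.414| = 0.198
B: 32.1/23.9 ≈ 1.343 → |1.343 − 1.414| = 0.071
C: 30.9/20.3 ≈ 1.522 → |1.522 − 1.414| = 0.108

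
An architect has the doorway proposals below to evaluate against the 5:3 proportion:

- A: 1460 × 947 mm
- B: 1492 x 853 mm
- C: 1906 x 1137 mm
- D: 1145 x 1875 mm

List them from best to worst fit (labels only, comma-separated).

Ratios: A = 1460 / 947 ≈ 1.542; B = 1492 / 853 ≈ 1.749; C = 1906 / 1137 ≈ 1.676; D = 1875 / 1145 ≈ 1.638.
|Δ from 1.667|: A 0.125; B 0.082; C 0.009; D 0.029.

C, D, B, A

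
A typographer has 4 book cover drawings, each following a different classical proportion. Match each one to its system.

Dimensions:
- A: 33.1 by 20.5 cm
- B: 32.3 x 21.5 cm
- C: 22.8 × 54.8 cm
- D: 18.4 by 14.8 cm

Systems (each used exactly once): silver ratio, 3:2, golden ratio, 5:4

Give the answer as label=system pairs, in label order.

A=golden ratio, B=3:2, C=silver ratio, D=5:4

A = 33.1/20.5 ≈ 1.615 → golden ratio (1.618)
B = 32.3/21.5 ≈ 1.502 → 3:2 (1.500)
C = 54.8/22.8 ≈ 2.404 → silver ratio (2.414)
D = 18.4/14.8 ≈ 1.243 → 5:4 (1.250)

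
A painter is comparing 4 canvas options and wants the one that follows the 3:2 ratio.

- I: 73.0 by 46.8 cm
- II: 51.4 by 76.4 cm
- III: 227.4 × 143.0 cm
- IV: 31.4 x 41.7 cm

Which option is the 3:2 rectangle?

Target 3:2 ≈ 1.500.
I: 1.560 (Δ0.060)  II: 1.486 (Δ0.014)  III: 1.590 (Δ0.090)  IV: 1.328 (Δ0.172)

II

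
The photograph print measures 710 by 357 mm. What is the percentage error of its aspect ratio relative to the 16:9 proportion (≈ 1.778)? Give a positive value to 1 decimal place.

11.9%

Ratio = 710 / 357 ≈ 1.9888.
Ideal 16:9 ≈ 1.7778. |1.9888 − 1.7778| / 1.7778 ≈ 11.87% → 11.9%.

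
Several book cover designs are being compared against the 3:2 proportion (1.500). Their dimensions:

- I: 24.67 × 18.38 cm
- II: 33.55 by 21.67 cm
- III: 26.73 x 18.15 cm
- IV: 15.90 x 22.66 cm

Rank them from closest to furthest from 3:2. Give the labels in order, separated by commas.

Ratios: I = 24.67 / 18.38 ≈ 1.342; II = 33.55 / 21.67 ≈ 1.548; III = 26.73 / 18.15 ≈ 1.473; IV = 22.66 / 15.90 ≈ 1.425.
|Δ from 1.500|: I 0.158; II 0.048; III 0.027; IV 0.075.

III, II, IV, I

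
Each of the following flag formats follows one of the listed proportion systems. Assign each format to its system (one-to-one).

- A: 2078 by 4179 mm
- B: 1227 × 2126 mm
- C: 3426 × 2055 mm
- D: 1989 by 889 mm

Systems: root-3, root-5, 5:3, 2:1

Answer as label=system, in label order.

A=2:1, B=root-3, C=5:3, D=root-5

Ratios: A ≈ 2.011; B ≈ 1.733; C ≈ 1.667; D ≈ 2.237.
Targets: root-3 ≈ 1.732; root-5 ≈ 2.236; 5:3 ≈ 1.667; 2:1 ≈ 2.000.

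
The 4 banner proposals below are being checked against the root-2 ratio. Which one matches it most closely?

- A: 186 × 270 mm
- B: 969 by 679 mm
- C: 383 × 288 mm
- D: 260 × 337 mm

B

Ratios (long/short): A ≈ 1.452; B ≈ 1.427; C ≈ 1.330; D ≈ 1.296.
root-2 ≈ 1.414; option B is nearest (Δ 0.013).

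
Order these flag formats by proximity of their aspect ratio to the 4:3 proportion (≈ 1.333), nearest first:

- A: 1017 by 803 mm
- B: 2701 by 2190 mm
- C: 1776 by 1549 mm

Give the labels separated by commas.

A: 1017/803 ≈ 1.267 → |1.267 − 1.333| = 0.066
B: 2701/2190 ≈ 1.233 → |1.233 − 1.333| = 0.100
C: 1776/1549 ≈ 1.147 → |1.147 − 1.333| = 0.186

A, B, C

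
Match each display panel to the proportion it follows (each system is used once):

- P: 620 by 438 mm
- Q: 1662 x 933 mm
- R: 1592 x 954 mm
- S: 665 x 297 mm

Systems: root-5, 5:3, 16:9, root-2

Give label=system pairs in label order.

P=root-2, Q=16:9, R=5:3, S=root-5

P = 620/438 ≈ 1.416 → root-2 (1.414)
Q = 1662/933 ≈ 1.781 → 16:9 (1.778)
R = 1592/954 ≈ 1.669 → 5:3 (1.667)
S = 665/297 ≈ 2.239 → root-5 (2.236)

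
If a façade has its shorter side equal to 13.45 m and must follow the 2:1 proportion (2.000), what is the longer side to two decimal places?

26.90 m

2:1 = 2.00000.
Longer side = 13.45 × 2.00000 ≈ 26.9000 → 26.90 m.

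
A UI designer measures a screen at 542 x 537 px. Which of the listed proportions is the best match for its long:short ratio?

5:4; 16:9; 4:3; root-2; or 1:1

1:1

Ratio = 542 / 537 ≈ 1.009.
Distances: 5:4 1.250 (Δ 0.241); 16:9 1.778 (Δ 0.769); 4:3 1.333 (Δ 0.324); root-2 1.414 (Δ 0.405); 1:1 1.000 (Δ 0.009).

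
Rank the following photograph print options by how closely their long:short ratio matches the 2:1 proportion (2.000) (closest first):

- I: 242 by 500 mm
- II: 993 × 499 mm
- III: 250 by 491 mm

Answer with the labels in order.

I: 500/242 ≈ 2.066 → |2.066 − 2.000| = 0.066
II: 993/499 ≈ 1.990 → |1.990 − 2.000| = 0.010
III: 491/250 ≈ 1.964 → |1.964 − 2.000| = 0.036

II, III, I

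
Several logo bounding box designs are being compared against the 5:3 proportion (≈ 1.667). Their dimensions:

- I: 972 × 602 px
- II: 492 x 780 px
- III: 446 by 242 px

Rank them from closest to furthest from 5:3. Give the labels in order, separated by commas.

I: 972/602 ≈ 1.615 → |1.615 − 1.667| = 0.052
II: 780/492 ≈ 1.585 → |1.585 − 1.667| = 0.082
III: 446/242 ≈ 1.843 → |1.843 − 1.667| = 0.176

I, II, III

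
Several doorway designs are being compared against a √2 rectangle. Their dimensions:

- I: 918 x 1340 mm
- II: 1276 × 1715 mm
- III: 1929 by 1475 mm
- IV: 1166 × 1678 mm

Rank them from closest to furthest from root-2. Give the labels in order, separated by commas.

I: 1340/918 ≈ 1.460 → |1.460 − 1.414| = 0.046
II: 1715/1276 ≈ 1.344 → |1.344 − 1.414| = 0.070
III: 1929/1475 ≈ 1.308 → |1.308 − 1.414| = 0.106
IV: 1678/1166 ≈ 1.439 → |1.439 − 1.414| = 0.025

IV, I, II, III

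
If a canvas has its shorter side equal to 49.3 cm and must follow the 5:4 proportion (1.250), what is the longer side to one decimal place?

5:4 = 1.25000.
Longer side = 49.3 × 1.25000 ≈ 61.625 → 61.6 cm.

61.6 cm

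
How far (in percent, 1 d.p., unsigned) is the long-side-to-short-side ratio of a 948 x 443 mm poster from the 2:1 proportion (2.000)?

Ratio = 948 / 443 ≈ 2.1400.
Ideal 2:1 = 2.0000. |2.1400 − 2.0000| / 2.0000 ≈ 7.00% → 7.0%.

7.0%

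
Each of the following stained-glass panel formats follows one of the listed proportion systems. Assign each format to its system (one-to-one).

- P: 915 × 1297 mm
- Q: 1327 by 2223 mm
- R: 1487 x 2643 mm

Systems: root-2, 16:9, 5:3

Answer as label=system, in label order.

P=root-2, Q=5:3, R=16:9

Ratios: P ≈ 1.417; Q ≈ 1.675; R ≈ 1.777.
Targets: root-2 ≈ 1.414; 16:9 ≈ 1.778; 5:3 ≈ 1.667.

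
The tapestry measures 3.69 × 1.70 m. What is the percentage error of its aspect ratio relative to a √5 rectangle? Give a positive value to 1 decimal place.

2.9%

Ratio = 3.69 / 1.70 ≈ 2.1706.
Ideal root-5 ≈ 2.2361. |2.1706 − 2.2361| / 2.2361 ≈ 2.93% → 2.9%.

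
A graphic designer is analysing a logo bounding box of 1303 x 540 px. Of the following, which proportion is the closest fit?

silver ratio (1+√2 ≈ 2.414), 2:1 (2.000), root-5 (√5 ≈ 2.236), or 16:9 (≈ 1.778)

Ratio = 1303 / 540 ≈ 2.413.
Distances: silver ratio 2.414 (Δ 0.001); 2:1 2.000 (Δ 0.413); root-5 2.236 (Δ 0.177); 16:9 1.778 (Δ 0.635).

silver ratio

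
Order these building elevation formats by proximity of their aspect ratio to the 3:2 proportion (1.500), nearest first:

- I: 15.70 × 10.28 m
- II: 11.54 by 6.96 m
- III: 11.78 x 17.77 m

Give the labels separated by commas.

I: 15.70/10.28 ≈ 1.527 → |1.527 − 1.500| = 0.027
II: 11.54/6.96 ≈ 1.658 → |1.658 − 1.500| = 0.158
III: 17.77/11.78 ≈ 1.508 → |1.508 − 1.500| = 0.008

III, I, II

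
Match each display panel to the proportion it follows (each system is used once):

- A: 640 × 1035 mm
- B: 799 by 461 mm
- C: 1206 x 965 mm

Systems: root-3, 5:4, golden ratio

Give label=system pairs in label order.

A=golden ratio, B=root-3, C=5:4

A = 1035/640 ≈ 1.617 → golden ratio (1.618)
B = 799/461 ≈ 1.733 → root-3 (1.732)
C = 1206/965 ≈ 1.250 → 5:4 (1.250)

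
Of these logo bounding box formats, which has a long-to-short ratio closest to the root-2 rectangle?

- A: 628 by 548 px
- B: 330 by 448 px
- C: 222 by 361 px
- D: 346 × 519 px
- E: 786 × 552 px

Target root-2 ≈ 1.414.
A: 1.146 (Δ0.268)  B: 1.358 (Δ0.056)  C: 1.626 (Δ0.212)  D: 1.500 (Δ0.086)  E: 1.424 (Δ0.010)

E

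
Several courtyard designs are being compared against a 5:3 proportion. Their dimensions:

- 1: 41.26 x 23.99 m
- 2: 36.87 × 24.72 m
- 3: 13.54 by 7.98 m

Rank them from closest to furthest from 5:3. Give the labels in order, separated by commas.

3, 1, 2

1: 41.26/23.99 ≈ 1.720 → |1.720 − 1.667| = 0.053
2: 36.87/24.72 ≈ 1.492 → |1.492 − 1.667| = 0.175
3: 13.54/7.98 ≈ 1.697 → |1.697 − 1.667| = 0.030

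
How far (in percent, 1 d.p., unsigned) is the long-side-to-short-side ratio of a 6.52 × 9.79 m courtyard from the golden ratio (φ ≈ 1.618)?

Ratio = 9.79 / 6.52 ≈ 1.5015.
Ideal golden ratio ≈ 1.6180. |1.5015 − 1.6180| / 1.6180 ≈ 7.20% → 7.2%.

7.2%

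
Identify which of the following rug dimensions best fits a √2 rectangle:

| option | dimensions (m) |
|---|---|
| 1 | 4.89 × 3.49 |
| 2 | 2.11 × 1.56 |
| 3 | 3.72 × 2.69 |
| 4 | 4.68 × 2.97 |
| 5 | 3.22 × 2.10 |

1

Ratios (long/short): 1 ≈ 1.401; 2 ≈ 1.353; 3 ≈ 1.383; 4 ≈ 1.576; 5 ≈ 1.533.
root-2 ≈ 1.414; option 1 is nearest (Δ 0.013).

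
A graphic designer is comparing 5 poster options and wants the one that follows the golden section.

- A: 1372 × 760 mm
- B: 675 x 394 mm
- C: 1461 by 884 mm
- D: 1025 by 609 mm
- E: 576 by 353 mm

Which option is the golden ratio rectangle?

E

Target golden ratio ≈ 1.618.
A: 1.805 (Δ0.187)  B: 1.713 (Δ0.095)  C: 1.653 (Δ0.035)  D: 1.683 (Δ0.065)  E: 1.632 (Δ0.014)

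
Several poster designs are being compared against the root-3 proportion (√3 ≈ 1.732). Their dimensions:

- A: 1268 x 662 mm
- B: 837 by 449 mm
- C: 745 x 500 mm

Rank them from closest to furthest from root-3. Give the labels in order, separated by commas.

B, A, C

Ratios: A = 1268 / 662 ≈ 1.915; B = 837 / 449 ≈ 1.864; C = 745 / 500 ≈ 1.490.
|Δ from 1.732|: A 0.183; B 0.132; C 0.242.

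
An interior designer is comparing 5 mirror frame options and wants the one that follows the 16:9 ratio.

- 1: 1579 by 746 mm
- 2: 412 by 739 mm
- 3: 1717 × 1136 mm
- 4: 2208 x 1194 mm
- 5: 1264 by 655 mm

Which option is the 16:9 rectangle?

2

Target 16:9 ≈ 1.778.
1: 2.117 (Δ0.339)  2: 1.794 (Δ0.016)  3: 1.511 (Δ0.267)  4: 1.849 (Δ0.071)  5: 1.930 (Δ0.152)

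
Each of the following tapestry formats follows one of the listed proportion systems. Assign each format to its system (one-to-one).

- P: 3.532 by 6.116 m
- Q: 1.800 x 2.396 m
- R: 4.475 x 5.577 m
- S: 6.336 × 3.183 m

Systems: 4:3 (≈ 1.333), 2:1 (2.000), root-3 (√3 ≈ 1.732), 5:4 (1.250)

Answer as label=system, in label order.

Ratios: P ≈ 1.732; Q ≈ 1.331; R ≈ 1.246; S ≈ 1.991.
Targets: 4:3 ≈ 1.333; 2:1 ≈ 2.000; root-3 ≈ 1.732; 5:4 ≈ 1.250.

P=root-3, Q=4:3, R=5:4, S=2:1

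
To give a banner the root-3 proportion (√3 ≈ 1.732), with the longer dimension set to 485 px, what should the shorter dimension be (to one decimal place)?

280.0 px

root-3 ≈ 1.73205.
Shorter side = 485 ÷ 1.73205 ≈ 280.015 → 280.0 px.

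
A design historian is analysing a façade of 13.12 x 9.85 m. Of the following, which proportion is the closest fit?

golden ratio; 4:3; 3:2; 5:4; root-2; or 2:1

4:3

Ratio = 13.12 / 9.85 ≈ 1.332.
Distances: golden ratio 1.618 (Δ 0.286); 4:3 1.333 (Δ 0.001); 3:2 1.500 (Δ 0.168); 5:4 1.250 (Δ 0.082); root-2 1.414 (Δ 0.082); 2:1 2.000 (Δ 0.668).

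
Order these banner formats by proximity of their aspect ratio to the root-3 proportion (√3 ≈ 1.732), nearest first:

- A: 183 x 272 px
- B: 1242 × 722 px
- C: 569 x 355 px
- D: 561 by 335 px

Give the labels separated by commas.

Ratios: A = 272 / 183 ≈ 1.486; B = 1242 / 722 ≈ 1.720; C = 569 / 355 ≈ 1.603; D = 561 / 335 ≈ 1.675.
|Δ from 1.732|: A 0.246; B 0.012; C 0.129; D 0.057.

B, D, C, A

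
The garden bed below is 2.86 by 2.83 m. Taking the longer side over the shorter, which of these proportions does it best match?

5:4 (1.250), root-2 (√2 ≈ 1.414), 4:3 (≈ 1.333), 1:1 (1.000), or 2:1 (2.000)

Ratio = 2.86 / 2.83 ≈ 1.011.
Distances: 5:4 1.250 (Δ 0.239); root-2 1.414 (Δ 0.403); 4:3 1.333 (Δ 0.322); 1:1 1.000 (Δ 0.011); 2:1 2.000 (Δ 0.989).

1:1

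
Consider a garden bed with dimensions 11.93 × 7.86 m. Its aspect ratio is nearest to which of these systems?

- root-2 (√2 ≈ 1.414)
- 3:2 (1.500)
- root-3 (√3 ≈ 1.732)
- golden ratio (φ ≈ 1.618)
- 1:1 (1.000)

3:2

Ratio = 11.93 / 7.86 ≈ 1.518.
Distances: root-2 1.414 (Δ 0.104); 3:2 1.500 (Δ 0.018); root-3 1.732 (Δ 0.214); golden ratio 1.618 (Δ 0.100); 1:1 1.000 (Δ 0.518).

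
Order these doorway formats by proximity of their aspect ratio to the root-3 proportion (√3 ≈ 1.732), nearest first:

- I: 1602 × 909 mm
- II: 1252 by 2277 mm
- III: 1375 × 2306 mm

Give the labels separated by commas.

I, III, II

Ratios: I = 1602 / 909 ≈ 1.762; II = 2277 / 1252 ≈ 1.819; III = 2306 / 1375 ≈ 1.677.
|Δ from 1.732|: I 0.030; II 0.087; III 0.055.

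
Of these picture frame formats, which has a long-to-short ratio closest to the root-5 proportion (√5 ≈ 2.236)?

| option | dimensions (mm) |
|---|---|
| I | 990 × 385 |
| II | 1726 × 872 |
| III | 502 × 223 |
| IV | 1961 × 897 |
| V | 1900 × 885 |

III

Target root-5 ≈ 2.236.
I: 2.571 (Δ0.335)  II: 1.979 (Δ0.257)  III: 2.251 (Δ0.015)  IV: 2.186 (Δ0.050)  V: 2.147 (Δ0.089)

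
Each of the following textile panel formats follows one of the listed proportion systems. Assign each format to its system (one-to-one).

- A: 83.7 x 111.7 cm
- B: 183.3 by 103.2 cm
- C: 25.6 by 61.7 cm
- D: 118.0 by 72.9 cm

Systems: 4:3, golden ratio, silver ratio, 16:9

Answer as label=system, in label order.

A = 111.7/83.7 ≈ 1.335 → 4:3 (1.333)
B = 183.3/103.2 ≈ 1.776 → 16:9 (1.778)
C = 61.7/25.6 ≈ 2.410 → silver ratio (2.414)
D = 118.0/72.9 ≈ 1.619 → golden ratio (1.618)

A=4:3, B=16:9, C=silver ratio, D=golden ratio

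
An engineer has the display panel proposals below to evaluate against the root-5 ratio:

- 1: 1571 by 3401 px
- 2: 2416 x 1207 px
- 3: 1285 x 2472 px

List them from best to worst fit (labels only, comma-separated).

Ratios: 1 = 3401 / 1571 ≈ 2.165; 2 = 2416 / 1207 ≈ 2.002; 3 = 2472 / 1285 ≈ 1.924.
|Δ from 2.236|: 1 0.071; 2 0.234; 3 0.312.

1, 2, 3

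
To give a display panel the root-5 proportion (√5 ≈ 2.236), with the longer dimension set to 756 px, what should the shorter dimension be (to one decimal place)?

root-5 ≈ 2.23607.
Shorter side = 756 ÷ 2.23607 ≈ 338.093 → 338.1 px.

338.1 px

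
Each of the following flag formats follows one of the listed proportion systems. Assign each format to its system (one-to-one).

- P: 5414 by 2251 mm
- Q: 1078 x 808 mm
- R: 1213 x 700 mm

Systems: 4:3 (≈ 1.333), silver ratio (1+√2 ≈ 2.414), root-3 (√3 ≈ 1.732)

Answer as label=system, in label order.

P=silver ratio, Q=4:3, R=root-3

P = 5414/2251 ≈ 2.405 → silver ratio (2.414)
Q = 1078/808 ≈ 1.334 → 4:3 (1.333)
R = 1213/700 ≈ 1.733 → root-3 (1.732)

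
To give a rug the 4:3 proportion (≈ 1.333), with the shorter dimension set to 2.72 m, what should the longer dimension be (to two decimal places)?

3.63 m

4:3 ≈ 1.33333.
Longer side = 2.72 × 1.33333 ≈ 3.6267 → 3.63 m.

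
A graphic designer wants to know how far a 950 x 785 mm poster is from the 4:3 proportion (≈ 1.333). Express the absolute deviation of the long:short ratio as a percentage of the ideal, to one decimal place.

Ratio = 950 / 785 ≈ 1.2102.
Ideal 4:3 ≈ 1.3333. |1.2102 − 1.3333| / 1.3333 ≈ 9.23% → 9.2%.

9.2%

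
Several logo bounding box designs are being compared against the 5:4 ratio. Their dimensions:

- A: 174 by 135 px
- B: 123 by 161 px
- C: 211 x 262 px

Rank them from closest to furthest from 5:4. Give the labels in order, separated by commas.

C, A, B

A: 174/135 ≈ 1.289 → |1.289 − 1.250| = 0.039
B: 161/123 ≈ 1.309 → |1.309 − 1.250| = 0.059
C: 262/211 ≈ 1.242 → |1.242 − 1.250| = 0.008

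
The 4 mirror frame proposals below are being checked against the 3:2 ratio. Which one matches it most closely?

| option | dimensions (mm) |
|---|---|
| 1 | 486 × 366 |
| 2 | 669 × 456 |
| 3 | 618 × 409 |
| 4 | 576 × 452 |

3

Ratios (long/short): 1 ≈ 1.328; 2 ≈ 1.467; 3 ≈ 1.511; 4 ≈ 1.274.
3:2 ≈ 1.500; option 3 is nearest (Δ 0.011).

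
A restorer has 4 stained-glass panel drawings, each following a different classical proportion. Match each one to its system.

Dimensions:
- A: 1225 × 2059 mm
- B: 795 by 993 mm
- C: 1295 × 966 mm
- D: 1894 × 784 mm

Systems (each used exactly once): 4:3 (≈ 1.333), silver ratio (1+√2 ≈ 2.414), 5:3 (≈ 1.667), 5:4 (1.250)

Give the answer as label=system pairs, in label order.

A = 2059/1225 ≈ 1.681 → 5:3 (1.667)
B = 993/795 ≈ 1.249 → 5:4 (1.250)
C = 1295/966 ≈ 1.341 → 4:3 (1.333)
D = 1894/784 ≈ 2.416 → silver ratio (2.414)

A=5:3, B=5:4, C=4:3, D=silver ratio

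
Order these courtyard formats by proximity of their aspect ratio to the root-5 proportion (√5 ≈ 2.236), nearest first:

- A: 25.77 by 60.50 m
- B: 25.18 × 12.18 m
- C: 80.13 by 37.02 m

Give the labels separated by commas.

A: 60.50/25.77 ≈ 2.348 → |2.348 − 2.236| = 0.112
B: 25.18/12.18 ≈ 2.067 → |2.067 − 2.236| = 0.169
C: 80.13/37.02 ≈ 2.165 → |2.165 − 2.236| = 0.071

C, A, B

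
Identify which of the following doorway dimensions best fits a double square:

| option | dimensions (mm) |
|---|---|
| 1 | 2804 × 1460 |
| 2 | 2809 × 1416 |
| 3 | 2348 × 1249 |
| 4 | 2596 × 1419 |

2

Ratios (long/short): 1 ≈ 1.921; 2 ≈ 1.984; 3 ≈ 1.880; 4 ≈ 1.829.
2:1 ≈ 2.000; option 2 is nearest (Δ 0.016).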